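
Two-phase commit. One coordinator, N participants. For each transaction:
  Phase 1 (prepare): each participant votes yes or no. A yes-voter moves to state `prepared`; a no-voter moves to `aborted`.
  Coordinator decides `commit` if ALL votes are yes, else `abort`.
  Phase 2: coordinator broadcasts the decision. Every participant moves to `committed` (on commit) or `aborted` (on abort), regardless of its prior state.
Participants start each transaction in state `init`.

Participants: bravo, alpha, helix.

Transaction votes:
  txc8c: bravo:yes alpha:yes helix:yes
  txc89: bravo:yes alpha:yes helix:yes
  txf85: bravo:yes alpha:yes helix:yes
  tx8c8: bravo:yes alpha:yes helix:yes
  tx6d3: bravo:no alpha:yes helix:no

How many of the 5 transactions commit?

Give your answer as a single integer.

txc8c: all yes -> commit (commits=1)
txc89: all yes -> commit (commits=2)
txf85: all yes -> commit (commits=3)
tx8c8: all yes -> commit (commits=4)
tx6d3: no from bravo, helix -> abort (commits=4)

Answer: 4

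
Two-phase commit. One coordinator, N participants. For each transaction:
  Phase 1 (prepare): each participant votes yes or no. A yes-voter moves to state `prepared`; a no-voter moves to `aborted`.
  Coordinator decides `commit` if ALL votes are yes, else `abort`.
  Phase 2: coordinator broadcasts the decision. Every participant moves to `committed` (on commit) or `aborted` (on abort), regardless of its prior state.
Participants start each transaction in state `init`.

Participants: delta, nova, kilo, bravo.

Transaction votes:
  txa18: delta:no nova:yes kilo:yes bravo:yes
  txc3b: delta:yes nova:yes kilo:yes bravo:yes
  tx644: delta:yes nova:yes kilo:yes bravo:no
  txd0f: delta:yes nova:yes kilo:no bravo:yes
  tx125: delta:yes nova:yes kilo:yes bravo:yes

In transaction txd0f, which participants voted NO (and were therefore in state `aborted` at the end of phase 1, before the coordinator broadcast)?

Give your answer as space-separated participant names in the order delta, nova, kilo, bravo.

Answer: kilo

Derivation:
Txn txd0f phase 1: delta yes -> prepared; nova yes -> prepared; kilo no -> aborted; bravo yes -> prepared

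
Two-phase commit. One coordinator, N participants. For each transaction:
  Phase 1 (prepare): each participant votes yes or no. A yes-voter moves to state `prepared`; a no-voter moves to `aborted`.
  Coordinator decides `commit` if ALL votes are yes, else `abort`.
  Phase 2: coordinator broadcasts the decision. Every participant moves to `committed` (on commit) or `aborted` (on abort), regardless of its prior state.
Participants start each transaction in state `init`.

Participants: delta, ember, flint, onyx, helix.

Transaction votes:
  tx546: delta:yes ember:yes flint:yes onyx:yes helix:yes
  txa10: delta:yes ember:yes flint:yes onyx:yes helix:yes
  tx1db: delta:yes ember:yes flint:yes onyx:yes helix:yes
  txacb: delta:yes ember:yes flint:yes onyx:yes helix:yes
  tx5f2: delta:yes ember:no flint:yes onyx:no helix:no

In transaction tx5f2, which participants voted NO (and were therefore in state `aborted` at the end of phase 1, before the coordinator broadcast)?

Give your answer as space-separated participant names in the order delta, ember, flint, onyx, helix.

Txn tx5f2 phase 1: delta yes -> prepared; ember no -> aborted; flint yes -> prepared; onyx no -> aborted; helix no -> aborted

Answer: ember onyx helix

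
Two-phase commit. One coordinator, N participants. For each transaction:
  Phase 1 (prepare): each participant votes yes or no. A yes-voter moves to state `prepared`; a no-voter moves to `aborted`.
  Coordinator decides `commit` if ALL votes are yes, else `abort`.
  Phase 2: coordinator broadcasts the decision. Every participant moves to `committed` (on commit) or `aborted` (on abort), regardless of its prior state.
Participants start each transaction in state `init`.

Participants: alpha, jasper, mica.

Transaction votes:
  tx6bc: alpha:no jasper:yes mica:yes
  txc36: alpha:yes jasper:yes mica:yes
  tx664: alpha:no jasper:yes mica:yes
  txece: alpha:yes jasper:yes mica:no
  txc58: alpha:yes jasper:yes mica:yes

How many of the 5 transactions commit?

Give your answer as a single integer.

Answer: 2

Derivation:
tx6bc: no from alpha -> abort (commits=0)
txc36: all yes -> commit (commits=1)
tx664: no from alpha -> abort (commits=1)
txece: no from mica -> abort (commits=1)
txc58: all yes -> commit (commits=2)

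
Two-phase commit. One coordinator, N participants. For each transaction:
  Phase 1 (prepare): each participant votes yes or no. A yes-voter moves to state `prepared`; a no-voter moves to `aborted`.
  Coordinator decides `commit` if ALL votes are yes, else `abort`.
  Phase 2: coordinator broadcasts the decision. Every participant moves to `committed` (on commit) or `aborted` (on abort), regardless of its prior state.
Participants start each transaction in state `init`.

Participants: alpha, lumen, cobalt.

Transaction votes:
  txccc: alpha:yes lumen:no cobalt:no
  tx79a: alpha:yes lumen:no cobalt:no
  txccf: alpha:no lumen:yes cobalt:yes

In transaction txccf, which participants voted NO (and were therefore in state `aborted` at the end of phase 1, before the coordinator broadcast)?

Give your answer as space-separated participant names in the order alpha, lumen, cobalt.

Txn txccf phase 1: alpha no -> aborted; lumen yes -> prepared; cobalt yes -> prepared

Answer: alpha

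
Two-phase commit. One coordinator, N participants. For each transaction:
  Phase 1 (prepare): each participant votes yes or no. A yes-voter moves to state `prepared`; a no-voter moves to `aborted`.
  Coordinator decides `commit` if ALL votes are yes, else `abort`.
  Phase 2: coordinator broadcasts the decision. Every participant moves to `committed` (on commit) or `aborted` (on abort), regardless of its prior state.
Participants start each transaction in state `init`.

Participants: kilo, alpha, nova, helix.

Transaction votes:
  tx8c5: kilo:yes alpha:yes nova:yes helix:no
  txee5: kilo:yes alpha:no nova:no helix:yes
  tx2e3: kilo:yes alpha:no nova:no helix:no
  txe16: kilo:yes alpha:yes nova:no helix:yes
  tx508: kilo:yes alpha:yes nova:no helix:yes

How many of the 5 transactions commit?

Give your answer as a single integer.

Answer: 0

Derivation:
tx8c5: no from helix -> abort (commits=0)
txee5: no from alpha, nova -> abort (commits=0)
tx2e3: no from alpha, nova, helix -> abort (commits=0)
txe16: no from nova -> abort (commits=0)
tx508: no from nova -> abort (commits=0)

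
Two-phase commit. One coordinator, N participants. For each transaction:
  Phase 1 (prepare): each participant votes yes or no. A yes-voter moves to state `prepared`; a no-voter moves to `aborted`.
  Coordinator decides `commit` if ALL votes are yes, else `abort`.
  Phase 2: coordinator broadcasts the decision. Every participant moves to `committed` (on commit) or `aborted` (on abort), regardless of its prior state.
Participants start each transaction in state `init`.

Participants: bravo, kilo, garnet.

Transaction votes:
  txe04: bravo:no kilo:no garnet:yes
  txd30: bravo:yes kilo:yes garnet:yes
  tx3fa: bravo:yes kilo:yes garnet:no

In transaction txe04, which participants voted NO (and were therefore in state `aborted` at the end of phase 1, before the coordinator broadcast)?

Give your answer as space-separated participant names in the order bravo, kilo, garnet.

Answer: bravo kilo

Derivation:
Txn txe04 phase 1: bravo no -> aborted; kilo no -> aborted; garnet yes -> prepared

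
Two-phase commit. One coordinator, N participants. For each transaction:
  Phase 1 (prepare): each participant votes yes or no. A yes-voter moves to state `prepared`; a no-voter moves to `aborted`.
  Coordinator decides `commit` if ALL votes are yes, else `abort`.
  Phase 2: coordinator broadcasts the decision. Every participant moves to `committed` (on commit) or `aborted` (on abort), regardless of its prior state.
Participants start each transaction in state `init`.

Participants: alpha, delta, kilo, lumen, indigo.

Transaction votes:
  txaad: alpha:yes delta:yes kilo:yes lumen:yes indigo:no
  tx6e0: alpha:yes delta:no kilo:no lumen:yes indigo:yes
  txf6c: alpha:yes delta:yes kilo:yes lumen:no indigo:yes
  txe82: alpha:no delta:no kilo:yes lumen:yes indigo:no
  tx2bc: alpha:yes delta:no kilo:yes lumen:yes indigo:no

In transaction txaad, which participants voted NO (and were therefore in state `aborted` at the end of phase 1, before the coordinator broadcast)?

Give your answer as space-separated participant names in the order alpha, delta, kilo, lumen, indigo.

Txn txaad phase 1: alpha yes -> prepared; delta yes -> prepared; kilo yes -> prepared; lumen yes -> prepared; indigo no -> aborted

Answer: indigo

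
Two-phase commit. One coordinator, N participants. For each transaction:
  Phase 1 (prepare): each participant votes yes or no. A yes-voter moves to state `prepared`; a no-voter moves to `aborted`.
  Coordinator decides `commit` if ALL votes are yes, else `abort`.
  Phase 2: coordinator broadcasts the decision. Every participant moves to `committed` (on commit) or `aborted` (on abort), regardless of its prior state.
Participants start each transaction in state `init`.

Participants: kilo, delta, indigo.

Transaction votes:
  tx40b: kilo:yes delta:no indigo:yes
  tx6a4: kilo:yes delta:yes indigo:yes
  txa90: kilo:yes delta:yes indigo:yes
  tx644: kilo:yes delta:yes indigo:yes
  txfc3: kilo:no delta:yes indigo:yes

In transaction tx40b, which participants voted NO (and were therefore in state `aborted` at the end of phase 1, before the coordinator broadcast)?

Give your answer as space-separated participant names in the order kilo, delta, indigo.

Answer: delta

Derivation:
Txn tx40b phase 1: kilo yes -> prepared; delta no -> aborted; indigo yes -> prepared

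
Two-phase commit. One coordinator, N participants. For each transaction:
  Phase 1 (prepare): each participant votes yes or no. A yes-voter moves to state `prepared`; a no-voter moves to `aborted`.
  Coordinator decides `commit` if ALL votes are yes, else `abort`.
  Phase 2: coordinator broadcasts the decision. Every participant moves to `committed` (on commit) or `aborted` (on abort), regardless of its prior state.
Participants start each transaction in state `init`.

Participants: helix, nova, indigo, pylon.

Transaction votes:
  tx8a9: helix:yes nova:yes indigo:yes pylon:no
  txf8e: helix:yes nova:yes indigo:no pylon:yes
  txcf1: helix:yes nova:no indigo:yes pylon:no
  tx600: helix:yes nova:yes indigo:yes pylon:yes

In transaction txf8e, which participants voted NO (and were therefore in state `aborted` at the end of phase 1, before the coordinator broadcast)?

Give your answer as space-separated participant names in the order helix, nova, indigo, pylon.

Answer: indigo

Derivation:
Txn txf8e phase 1: helix yes -> prepared; nova yes -> prepared; indigo no -> aborted; pylon yes -> prepared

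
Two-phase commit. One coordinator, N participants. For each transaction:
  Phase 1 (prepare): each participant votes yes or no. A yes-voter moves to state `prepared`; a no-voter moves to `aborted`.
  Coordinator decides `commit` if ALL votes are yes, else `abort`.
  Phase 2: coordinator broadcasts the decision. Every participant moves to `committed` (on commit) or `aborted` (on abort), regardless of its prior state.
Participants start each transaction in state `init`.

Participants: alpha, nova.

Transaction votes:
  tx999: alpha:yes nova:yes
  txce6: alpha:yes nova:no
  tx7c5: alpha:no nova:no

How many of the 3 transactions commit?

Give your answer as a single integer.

Answer: 1

Derivation:
tx999: all yes -> commit (commits=1)
txce6: no from nova -> abort (commits=1)
tx7c5: no from alpha, nova -> abort (commits=1)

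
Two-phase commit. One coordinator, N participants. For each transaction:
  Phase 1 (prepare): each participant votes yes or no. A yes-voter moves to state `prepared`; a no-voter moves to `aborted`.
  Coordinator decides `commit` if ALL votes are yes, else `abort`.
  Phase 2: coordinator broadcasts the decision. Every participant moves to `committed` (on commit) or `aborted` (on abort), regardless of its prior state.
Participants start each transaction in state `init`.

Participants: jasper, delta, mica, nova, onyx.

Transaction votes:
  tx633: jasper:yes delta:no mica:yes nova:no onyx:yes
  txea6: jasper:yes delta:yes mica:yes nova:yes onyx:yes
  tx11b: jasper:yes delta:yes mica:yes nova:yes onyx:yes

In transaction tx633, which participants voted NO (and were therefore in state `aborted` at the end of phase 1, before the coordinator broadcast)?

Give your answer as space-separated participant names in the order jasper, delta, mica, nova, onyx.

Txn tx633 phase 1: jasper yes -> prepared; delta no -> aborted; mica yes -> prepared; nova no -> aborted; onyx yes -> prepared

Answer: delta nova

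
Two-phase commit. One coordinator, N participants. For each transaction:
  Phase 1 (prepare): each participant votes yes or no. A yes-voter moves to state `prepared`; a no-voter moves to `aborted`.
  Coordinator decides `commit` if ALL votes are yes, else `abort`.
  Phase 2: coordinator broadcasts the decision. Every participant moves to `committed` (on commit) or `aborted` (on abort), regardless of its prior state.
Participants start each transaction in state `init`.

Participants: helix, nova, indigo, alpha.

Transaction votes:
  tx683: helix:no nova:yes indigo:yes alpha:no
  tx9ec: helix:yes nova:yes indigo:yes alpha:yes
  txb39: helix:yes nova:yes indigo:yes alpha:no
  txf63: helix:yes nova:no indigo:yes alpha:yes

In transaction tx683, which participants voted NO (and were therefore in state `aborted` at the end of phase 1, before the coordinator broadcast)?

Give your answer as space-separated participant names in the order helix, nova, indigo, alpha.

Txn tx683 phase 1: helix no -> aborted; nova yes -> prepared; indigo yes -> prepared; alpha no -> aborted

Answer: helix alpha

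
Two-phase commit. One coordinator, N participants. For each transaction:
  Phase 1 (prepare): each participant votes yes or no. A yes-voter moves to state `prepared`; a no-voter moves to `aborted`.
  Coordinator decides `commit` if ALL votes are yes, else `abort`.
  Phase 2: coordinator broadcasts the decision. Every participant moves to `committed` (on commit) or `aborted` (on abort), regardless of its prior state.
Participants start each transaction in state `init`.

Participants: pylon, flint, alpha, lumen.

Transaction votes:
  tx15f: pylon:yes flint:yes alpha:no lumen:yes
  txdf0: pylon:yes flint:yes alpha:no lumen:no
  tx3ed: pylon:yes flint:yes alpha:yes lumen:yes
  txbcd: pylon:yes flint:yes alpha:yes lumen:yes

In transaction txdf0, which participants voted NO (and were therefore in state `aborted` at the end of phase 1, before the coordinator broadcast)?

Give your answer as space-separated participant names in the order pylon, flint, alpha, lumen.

Txn txdf0 phase 1: pylon yes -> prepared; flint yes -> prepared; alpha no -> aborted; lumen no -> aborted

Answer: alpha lumen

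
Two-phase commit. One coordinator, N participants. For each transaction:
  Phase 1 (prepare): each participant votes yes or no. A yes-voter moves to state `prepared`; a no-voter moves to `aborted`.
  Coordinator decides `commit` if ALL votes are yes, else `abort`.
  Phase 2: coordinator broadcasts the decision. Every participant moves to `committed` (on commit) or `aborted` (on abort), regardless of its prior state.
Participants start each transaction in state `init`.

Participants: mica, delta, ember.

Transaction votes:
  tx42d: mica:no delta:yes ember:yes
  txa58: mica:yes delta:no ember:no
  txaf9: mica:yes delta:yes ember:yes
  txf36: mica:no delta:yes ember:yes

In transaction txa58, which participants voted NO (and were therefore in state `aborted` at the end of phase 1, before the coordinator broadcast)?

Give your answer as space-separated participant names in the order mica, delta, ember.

Txn txa58 phase 1: mica yes -> prepared; delta no -> aborted; ember no -> aborted

Answer: delta ember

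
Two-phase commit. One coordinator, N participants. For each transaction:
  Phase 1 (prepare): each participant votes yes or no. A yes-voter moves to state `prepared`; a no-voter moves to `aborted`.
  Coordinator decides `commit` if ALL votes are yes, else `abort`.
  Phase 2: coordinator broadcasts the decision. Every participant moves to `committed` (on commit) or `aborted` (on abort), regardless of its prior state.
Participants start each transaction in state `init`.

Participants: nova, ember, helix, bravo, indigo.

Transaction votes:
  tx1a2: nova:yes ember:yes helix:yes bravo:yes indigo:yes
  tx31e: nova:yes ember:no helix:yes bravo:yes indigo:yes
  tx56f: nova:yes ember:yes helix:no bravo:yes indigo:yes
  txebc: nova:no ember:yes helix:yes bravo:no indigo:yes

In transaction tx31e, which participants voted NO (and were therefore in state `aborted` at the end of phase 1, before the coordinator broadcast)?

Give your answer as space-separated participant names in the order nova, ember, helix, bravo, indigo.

Txn tx31e phase 1: nova yes -> prepared; ember no -> aborted; helix yes -> prepared; bravo yes -> prepared; indigo yes -> prepared

Answer: ember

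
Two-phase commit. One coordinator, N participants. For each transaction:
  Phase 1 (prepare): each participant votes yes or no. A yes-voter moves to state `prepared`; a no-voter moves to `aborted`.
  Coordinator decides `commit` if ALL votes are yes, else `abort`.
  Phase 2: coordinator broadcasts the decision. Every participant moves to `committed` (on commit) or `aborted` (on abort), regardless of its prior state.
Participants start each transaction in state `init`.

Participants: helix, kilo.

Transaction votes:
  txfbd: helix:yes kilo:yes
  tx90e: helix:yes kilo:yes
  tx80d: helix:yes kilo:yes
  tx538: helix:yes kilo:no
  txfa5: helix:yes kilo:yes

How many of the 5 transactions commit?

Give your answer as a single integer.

txfbd: all yes -> commit (commits=1)
tx90e: all yes -> commit (commits=2)
tx80d: all yes -> commit (commits=3)
tx538: no from kilo -> abort (commits=3)
txfa5: all yes -> commit (commits=4)

Answer: 4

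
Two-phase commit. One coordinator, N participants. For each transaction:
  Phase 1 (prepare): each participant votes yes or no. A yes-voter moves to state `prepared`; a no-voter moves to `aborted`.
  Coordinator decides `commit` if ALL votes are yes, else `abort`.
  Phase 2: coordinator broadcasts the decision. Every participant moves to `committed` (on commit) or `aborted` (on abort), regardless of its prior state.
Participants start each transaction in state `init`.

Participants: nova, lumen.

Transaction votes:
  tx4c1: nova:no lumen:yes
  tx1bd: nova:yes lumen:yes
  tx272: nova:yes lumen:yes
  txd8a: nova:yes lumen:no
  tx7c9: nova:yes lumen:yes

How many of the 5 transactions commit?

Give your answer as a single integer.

tx4c1: no from nova -> abort (commits=0)
tx1bd: all yes -> commit (commits=1)
tx272: all yes -> commit (commits=2)
txd8a: no from lumen -> abort (commits=2)
tx7c9: all yes -> commit (commits=3)

Answer: 3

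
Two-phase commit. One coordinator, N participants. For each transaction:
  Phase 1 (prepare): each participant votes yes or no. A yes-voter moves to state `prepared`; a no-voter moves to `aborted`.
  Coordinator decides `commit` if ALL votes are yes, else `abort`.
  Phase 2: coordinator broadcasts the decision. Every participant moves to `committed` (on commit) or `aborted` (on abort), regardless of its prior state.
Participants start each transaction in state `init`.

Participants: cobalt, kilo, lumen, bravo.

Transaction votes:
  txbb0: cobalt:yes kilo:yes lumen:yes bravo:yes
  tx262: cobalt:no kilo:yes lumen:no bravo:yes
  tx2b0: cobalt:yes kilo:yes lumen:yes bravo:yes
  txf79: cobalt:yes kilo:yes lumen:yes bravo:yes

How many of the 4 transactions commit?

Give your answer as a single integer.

txbb0: all yes -> commit (commits=1)
tx262: no from cobalt, lumen -> abort (commits=1)
tx2b0: all yes -> commit (commits=2)
txf79: all yes -> commit (commits=3)

Answer: 3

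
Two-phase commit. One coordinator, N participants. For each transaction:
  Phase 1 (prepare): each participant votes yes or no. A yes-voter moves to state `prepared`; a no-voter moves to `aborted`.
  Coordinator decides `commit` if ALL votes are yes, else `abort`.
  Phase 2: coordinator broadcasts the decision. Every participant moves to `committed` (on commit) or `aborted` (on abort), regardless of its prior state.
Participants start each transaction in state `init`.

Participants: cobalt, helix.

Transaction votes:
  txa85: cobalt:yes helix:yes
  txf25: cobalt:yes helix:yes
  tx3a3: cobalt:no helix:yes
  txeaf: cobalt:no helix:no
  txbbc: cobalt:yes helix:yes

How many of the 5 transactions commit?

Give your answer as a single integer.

txa85: all yes -> commit (commits=1)
txf25: all yes -> commit (commits=2)
tx3a3: no from cobalt -> abort (commits=2)
txeaf: no from cobalt, helix -> abort (commits=2)
txbbc: all yes -> commit (commits=3)

Answer: 3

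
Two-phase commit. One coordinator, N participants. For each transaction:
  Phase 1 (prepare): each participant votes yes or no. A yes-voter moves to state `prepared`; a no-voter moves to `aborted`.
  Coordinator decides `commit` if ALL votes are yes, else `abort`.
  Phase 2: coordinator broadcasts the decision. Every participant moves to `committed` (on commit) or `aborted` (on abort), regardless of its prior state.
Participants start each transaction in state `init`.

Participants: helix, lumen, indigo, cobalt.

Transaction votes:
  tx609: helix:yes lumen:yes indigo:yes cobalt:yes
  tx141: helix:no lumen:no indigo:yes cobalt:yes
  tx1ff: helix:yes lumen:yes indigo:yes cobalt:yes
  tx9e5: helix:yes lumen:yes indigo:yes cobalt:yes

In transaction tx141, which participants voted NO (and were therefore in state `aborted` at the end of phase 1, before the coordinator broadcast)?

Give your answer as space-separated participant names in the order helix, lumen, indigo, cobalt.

Answer: helix lumen

Derivation:
Txn tx141 phase 1: helix no -> aborted; lumen no -> aborted; indigo yes -> prepared; cobalt yes -> prepared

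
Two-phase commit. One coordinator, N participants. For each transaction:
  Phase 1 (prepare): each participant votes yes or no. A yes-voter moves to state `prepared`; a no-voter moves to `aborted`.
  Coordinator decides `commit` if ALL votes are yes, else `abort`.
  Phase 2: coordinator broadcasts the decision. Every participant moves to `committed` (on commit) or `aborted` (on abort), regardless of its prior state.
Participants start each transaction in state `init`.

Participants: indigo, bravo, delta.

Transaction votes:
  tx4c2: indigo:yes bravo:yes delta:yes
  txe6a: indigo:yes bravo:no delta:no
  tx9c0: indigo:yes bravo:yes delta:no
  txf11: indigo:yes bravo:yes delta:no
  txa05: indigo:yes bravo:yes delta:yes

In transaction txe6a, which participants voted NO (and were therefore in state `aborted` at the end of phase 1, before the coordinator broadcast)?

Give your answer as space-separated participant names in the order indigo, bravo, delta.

Answer: bravo delta

Derivation:
Txn txe6a phase 1: indigo yes -> prepared; bravo no -> aborted; delta no -> aborted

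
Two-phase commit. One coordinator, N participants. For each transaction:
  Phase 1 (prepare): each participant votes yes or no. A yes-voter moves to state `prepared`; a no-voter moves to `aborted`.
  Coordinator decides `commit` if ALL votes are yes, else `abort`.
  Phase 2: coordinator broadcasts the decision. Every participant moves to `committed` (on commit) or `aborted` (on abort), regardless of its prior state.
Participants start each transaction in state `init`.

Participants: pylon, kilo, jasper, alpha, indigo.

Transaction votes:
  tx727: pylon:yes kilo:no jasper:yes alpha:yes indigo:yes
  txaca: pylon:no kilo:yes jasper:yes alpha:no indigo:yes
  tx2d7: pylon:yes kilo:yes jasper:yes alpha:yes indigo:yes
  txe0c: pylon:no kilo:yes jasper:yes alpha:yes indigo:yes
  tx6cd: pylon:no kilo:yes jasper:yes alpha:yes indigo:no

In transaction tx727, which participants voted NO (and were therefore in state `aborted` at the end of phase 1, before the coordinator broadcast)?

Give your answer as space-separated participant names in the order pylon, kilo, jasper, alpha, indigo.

Txn tx727 phase 1: pylon yes -> prepared; kilo no -> aborted; jasper yes -> prepared; alpha yes -> prepared; indigo yes -> prepared

Answer: kilo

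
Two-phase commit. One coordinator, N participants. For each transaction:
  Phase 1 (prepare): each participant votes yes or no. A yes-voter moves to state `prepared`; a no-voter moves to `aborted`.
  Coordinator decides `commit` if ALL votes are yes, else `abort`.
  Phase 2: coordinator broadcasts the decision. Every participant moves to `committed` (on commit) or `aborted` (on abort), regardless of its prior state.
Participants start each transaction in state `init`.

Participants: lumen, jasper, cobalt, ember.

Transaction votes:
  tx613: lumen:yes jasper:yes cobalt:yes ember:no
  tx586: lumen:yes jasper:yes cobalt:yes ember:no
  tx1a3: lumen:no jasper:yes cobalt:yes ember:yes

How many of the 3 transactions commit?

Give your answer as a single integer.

tx613: no from ember -> abort (commits=0)
tx586: no from ember -> abort (commits=0)
tx1a3: no from lumen -> abort (commits=0)

Answer: 0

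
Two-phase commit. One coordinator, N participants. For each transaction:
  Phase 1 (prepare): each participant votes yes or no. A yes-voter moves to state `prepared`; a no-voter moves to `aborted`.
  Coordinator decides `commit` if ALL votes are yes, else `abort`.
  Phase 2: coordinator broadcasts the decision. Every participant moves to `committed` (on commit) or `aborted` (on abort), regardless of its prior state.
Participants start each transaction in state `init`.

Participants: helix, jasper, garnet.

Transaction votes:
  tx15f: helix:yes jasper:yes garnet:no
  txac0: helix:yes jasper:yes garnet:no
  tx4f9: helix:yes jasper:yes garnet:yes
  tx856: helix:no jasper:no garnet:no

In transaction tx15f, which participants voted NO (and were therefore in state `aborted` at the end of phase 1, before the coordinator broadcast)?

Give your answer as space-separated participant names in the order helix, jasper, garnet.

Answer: garnet

Derivation:
Txn tx15f phase 1: helix yes -> prepared; jasper yes -> prepared; garnet no -> aborted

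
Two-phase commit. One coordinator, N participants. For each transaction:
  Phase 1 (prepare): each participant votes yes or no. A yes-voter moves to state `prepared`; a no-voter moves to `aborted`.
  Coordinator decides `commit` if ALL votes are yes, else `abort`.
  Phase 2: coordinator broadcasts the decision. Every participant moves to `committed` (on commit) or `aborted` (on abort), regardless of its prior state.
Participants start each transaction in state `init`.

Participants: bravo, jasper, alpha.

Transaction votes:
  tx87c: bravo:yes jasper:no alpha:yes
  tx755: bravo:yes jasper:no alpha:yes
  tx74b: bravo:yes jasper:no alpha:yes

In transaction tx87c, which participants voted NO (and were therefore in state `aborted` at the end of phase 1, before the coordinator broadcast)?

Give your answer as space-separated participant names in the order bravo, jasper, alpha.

Answer: jasper

Derivation:
Txn tx87c phase 1: bravo yes -> prepared; jasper no -> aborted; alpha yes -> prepared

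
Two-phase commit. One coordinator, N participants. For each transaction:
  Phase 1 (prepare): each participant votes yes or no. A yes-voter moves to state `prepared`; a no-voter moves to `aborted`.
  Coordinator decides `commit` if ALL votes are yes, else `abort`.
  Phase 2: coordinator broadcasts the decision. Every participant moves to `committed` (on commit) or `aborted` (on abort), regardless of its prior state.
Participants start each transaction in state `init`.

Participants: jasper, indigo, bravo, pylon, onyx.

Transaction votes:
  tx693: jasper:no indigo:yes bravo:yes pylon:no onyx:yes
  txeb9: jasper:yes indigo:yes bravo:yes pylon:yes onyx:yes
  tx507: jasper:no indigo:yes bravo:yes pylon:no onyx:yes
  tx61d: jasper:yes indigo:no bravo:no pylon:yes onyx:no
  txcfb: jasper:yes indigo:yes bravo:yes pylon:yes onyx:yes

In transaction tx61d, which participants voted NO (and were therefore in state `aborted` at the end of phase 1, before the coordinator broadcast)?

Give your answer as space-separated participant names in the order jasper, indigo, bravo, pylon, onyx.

Answer: indigo bravo onyx

Derivation:
Txn tx61d phase 1: jasper yes -> prepared; indigo no -> aborted; bravo no -> aborted; pylon yes -> prepared; onyx no -> aborted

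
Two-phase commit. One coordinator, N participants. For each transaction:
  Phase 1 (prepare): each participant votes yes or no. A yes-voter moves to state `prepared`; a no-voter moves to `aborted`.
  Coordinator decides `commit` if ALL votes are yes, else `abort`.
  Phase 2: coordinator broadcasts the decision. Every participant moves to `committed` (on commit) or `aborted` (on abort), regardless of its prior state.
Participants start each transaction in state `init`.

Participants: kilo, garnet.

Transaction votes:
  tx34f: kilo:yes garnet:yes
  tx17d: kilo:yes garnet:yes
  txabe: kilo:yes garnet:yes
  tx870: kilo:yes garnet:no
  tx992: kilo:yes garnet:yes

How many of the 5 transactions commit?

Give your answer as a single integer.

tx34f: all yes -> commit (commits=1)
tx17d: all yes -> commit (commits=2)
txabe: all yes -> commit (commits=3)
tx870: no from garnet -> abort (commits=3)
tx992: all yes -> commit (commits=4)

Answer: 4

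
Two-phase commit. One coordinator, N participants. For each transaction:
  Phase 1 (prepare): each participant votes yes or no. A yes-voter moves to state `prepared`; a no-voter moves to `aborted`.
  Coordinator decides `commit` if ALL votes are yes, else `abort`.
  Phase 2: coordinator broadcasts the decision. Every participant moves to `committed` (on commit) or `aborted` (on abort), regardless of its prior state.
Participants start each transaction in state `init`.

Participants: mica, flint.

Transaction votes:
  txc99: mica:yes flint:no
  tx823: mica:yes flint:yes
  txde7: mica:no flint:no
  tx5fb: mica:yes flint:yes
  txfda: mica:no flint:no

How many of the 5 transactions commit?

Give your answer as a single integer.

txc99: no from flint -> abort (commits=0)
tx823: all yes -> commit (commits=1)
txde7: no from mica, flint -> abort (commits=1)
tx5fb: all yes -> commit (commits=2)
txfda: no from mica, flint -> abort (commits=2)

Answer: 2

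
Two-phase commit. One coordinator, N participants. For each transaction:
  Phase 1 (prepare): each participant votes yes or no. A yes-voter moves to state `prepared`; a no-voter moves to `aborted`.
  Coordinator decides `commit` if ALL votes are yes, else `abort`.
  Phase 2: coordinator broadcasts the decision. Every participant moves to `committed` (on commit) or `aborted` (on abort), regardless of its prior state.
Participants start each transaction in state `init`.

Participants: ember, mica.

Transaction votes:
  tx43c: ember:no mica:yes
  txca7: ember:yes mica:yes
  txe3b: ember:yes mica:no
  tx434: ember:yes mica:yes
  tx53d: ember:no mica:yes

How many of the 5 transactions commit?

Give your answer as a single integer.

Answer: 2

Derivation:
tx43c: no from ember -> abort (commits=0)
txca7: all yes -> commit (commits=1)
txe3b: no from mica -> abort (commits=1)
tx434: all yes -> commit (commits=2)
tx53d: no from ember -> abort (commits=2)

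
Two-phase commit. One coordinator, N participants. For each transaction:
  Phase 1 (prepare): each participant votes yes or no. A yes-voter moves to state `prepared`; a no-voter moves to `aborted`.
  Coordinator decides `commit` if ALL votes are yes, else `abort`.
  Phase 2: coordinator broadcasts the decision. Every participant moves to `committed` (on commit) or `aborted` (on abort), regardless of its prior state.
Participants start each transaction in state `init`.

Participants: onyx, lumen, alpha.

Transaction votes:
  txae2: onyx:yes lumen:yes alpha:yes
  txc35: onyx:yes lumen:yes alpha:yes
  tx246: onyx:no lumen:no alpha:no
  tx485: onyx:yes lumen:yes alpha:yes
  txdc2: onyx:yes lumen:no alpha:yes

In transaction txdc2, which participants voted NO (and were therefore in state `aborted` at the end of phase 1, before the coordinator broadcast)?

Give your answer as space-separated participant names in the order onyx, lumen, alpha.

Answer: lumen

Derivation:
Txn txdc2 phase 1: onyx yes -> prepared; lumen no -> aborted; alpha yes -> prepared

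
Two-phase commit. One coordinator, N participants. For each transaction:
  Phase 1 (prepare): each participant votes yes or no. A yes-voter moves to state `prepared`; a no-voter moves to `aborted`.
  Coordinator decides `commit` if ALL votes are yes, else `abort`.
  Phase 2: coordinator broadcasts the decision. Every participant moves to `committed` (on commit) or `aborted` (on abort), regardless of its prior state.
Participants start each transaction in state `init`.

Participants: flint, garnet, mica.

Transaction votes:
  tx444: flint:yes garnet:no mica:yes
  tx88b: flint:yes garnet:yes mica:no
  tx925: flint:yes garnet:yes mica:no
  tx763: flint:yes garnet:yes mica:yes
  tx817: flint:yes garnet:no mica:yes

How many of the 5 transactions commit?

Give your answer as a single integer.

Answer: 1

Derivation:
tx444: no from garnet -> abort (commits=0)
tx88b: no from mica -> abort (commits=0)
tx925: no from mica -> abort (commits=0)
tx763: all yes -> commit (commits=1)
tx817: no from garnet -> abort (commits=1)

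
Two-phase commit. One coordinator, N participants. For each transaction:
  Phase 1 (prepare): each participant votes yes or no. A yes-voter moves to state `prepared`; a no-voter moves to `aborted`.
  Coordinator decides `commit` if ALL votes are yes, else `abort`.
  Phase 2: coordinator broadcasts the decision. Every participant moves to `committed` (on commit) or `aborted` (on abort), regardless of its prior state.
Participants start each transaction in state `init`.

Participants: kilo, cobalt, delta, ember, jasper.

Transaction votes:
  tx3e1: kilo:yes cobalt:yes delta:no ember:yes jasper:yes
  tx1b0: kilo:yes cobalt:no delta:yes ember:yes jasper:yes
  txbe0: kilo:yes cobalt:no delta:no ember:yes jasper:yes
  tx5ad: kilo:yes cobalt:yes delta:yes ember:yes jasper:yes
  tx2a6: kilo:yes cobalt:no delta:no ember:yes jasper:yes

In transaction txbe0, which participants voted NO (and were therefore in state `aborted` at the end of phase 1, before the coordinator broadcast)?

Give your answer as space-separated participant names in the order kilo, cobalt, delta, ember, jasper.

Answer: cobalt delta

Derivation:
Txn txbe0 phase 1: kilo yes -> prepared; cobalt no -> aborted; delta no -> aborted; ember yes -> prepared; jasper yes -> prepared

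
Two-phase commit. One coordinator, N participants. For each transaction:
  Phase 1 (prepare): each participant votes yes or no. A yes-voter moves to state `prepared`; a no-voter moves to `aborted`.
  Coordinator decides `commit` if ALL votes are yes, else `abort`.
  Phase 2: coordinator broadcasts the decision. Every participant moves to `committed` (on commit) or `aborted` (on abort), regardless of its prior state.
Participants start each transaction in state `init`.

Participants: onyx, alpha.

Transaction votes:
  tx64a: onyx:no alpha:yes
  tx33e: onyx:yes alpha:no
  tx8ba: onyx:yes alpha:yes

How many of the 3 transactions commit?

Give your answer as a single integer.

Answer: 1

Derivation:
tx64a: no from onyx -> abort (commits=0)
tx33e: no from alpha -> abort (commits=0)
tx8ba: all yes -> commit (commits=1)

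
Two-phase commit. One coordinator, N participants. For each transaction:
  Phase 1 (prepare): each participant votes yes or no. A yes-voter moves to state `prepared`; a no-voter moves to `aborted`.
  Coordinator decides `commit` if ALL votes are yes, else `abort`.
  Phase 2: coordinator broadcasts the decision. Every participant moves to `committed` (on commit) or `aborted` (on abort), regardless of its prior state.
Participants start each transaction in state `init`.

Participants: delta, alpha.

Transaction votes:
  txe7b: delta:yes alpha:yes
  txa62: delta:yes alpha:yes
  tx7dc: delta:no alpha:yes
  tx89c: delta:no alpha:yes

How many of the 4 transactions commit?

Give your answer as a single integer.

Answer: 2

Derivation:
txe7b: all yes -> commit (commits=1)
txa62: all yes -> commit (commits=2)
tx7dc: no from delta -> abort (commits=2)
tx89c: no from delta -> abort (commits=2)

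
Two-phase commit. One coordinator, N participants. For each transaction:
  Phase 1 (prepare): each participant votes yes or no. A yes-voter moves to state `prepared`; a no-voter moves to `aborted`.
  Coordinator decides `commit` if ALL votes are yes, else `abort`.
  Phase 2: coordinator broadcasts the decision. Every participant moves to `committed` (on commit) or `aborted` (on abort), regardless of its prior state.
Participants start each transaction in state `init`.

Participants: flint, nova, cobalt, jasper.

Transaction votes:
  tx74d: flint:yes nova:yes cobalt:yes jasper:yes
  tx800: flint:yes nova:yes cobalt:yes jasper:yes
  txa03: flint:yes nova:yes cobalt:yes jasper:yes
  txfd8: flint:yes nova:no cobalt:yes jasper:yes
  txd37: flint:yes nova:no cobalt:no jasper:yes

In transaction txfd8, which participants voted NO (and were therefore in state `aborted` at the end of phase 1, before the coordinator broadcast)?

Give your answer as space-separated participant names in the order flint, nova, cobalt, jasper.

Txn txfd8 phase 1: flint yes -> prepared; nova no -> aborted; cobalt yes -> prepared; jasper yes -> prepared

Answer: nova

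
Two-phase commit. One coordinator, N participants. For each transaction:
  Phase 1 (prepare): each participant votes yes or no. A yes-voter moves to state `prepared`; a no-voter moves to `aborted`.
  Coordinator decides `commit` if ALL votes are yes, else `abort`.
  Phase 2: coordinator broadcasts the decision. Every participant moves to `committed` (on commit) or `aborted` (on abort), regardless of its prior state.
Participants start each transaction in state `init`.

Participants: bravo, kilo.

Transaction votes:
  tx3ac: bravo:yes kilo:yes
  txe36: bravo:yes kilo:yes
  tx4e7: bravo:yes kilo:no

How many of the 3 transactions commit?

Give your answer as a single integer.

tx3ac: all yes -> commit (commits=1)
txe36: all yes -> commit (commits=2)
tx4e7: no from kilo -> abort (commits=2)

Answer: 2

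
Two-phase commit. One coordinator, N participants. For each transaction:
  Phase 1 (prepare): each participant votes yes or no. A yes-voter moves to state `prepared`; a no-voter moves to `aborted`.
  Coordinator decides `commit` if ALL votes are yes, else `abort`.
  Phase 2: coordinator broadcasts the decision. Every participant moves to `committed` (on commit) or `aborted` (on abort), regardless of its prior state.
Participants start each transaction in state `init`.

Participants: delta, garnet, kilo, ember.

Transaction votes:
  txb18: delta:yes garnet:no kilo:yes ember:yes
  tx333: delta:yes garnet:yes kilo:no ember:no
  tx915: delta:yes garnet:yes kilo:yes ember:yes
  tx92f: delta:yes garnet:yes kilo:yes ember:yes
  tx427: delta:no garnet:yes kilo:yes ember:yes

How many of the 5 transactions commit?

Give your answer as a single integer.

Answer: 2

Derivation:
txb18: no from garnet -> abort (commits=0)
tx333: no from kilo, ember -> abort (commits=0)
tx915: all yes -> commit (commits=1)
tx92f: all yes -> commit (commits=2)
tx427: no from delta -> abort (commits=2)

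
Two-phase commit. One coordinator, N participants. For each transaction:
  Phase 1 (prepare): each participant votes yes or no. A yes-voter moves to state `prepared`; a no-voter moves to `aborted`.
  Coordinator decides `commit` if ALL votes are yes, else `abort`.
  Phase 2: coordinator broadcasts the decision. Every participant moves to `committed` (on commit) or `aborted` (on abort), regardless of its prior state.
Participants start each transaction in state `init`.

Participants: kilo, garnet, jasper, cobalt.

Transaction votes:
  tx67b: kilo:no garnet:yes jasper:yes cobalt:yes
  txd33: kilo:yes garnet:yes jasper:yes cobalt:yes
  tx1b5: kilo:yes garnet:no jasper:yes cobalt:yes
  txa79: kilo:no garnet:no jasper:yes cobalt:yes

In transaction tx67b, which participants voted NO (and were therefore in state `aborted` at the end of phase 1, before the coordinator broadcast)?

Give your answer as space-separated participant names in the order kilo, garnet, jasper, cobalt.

Txn tx67b phase 1: kilo no -> aborted; garnet yes -> prepared; jasper yes -> prepared; cobalt yes -> prepared

Answer: kilo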